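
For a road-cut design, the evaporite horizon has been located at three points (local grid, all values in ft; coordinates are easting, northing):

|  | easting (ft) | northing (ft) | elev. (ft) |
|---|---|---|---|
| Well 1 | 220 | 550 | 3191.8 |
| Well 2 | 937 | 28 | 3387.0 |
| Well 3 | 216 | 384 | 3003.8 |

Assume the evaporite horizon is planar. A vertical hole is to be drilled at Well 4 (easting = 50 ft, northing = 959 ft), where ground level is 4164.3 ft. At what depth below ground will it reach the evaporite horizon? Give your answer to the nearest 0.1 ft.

Two edge vectors: Well 1→Well 2 = (717, -522, 195.2), Well 1→Well 3 = (-4, -166, -188).
Normal n = (Well 1→Well 2) × (Well 1→Well 3) = (130539.2, 134015.2, -121110).
So ∂z/∂easting = −n_x/n_z = 1.07786 and ∂z/∂northing = −n_y/n_z = 1.10656.
Intercept c from Well 1: 3191.8 − 237.13 − 608.61 = 2346.06.
At (50, 959): z_contact = 53.89 + 1061.19 + 2346.06 = 3461.15 ft.
Depth below ground = 4164.3 − 3461.15 = 703.2 ft.

703.2 ft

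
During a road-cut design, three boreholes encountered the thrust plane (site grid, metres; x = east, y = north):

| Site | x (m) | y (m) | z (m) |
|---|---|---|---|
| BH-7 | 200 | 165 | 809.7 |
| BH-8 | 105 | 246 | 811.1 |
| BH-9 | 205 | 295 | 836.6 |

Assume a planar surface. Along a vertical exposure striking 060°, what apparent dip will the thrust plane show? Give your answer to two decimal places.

13.28°

Let the plane be z = a·x + b·y + c.
BH-8−BH-7: −95a + 81b = 1.4;  BH-9−BH-7: 5a + 130b = 26.9.
Solving gives a = 0.15656, b = 0.20090.
Unit vector along 060° is (sin 60°, cos 60°) = (0.8660, 0.5000).
Slope in that direction = a·(0.8660) + b·(0.5000) = 0.23603.
Apparent dip = arctan|0.23603| = 13.28° (true dip is 14.3°, so apparent ≤ true as expected).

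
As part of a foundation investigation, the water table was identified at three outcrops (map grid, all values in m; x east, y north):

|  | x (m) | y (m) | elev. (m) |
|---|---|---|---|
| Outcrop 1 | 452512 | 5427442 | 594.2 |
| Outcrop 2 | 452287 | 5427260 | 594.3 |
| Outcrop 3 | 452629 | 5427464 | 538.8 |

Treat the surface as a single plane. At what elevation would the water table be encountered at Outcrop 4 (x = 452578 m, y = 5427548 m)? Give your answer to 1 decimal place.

634.3 m

Let the plane be z = a·x + b·y + c.
Outcrop 2−Outcrop 1: −225a − 182b = 0.1;  Outcrop 3−Outcrop 1: 117a + 22b = −55.4.
Solving gives a = −0.616776799, b = 0.761949339.
Then c = 594.2 − a·452512 − b·5427442 = −3855742.74.
At (452578, 5427548): z = −279139.6 + 4135516.6 − 3855742.74 = 634.3 m.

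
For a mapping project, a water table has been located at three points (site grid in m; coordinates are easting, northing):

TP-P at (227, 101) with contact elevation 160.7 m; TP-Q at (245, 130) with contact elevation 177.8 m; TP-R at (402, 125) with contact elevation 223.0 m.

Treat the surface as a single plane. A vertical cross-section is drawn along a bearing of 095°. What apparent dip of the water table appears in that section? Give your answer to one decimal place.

Let the plane be z = a·easting + b·northing + c.
TP-Q−TP-P: 18a + 29b = 17.1;  TP-R−TP-P: 175a + 24b = 62.3.
Solving gives a = 0.30073, b = 0.40299.
Unit vector along 095° is (sin 95°, cos 95°) = (0.9962, -0.0872).
Slope in that direction = a·(0.9962) + b·(-0.0872) = 0.26446.
Apparent dip = arctan|0.26446| = 14.8° (true dip is 26.7°, so apparent ≤ true as expected).

14.8°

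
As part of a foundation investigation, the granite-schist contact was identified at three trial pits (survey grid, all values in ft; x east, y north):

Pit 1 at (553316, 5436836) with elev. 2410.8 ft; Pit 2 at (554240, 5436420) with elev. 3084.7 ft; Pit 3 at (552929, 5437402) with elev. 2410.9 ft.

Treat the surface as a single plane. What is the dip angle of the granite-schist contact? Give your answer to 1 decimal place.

51.9°

Let the plane be z = a·x + b·y + c.
Pit 2−Pit 1: 924a − 416b = 673.9;  Pit 3−Pit 1: −387a + 566b = 0.1.
Solving gives a = 1.05381, b = 0.72071.
Gradient magnitude |∇z| = √(a² + b²) = √(1.11051 + 0.51942) = 1.27669.
True dip = arctan(1.27669) = 51.9°, dipping toward SW (azimuth ≈ 236°).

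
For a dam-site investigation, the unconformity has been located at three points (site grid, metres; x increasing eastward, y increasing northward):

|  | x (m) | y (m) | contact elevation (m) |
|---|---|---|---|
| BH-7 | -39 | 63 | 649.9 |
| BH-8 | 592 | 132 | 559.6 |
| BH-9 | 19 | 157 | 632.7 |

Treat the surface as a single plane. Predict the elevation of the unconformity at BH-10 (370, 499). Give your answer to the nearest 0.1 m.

551.6 m

Two edge vectors: BH-7→BH-8 = (631, 69, -90.3), BH-7→BH-9 = (58, 94, -17.2).
Normal n = (BH-7→BH-8) × (BH-7→BH-9) = (7301.4, 5615.8, 55312).
So ∂z/∂x = −n_x/n_z = −0.13200 and ∂z/∂y = −n_y/n_z = −0.10153.
Intercept c from BH-7: 649.9 − 5.15 + 6.40 = 651.15.
At (370, 499): z = −48.8 − 50.7 + 651.15 = 551.6 m.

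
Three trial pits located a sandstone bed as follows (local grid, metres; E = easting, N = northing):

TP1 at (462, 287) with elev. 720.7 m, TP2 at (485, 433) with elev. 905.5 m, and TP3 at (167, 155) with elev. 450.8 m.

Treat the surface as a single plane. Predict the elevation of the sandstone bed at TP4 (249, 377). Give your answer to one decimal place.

Two edge vectors: TP1→TP2 = (23, 146, 184.8), TP1→TP3 = (-295, -132, -269.9).
Normal n = (TP1→TP2) × (TP1→TP3) = (-15011.8, -48308.3, 40034).
So ∂z/∂E = −n_x/n_z = 0.37498 and ∂z/∂N = −n_y/n_z = 1.20668.
Intercept c from TP1: 720.7 − 173.24 − 346.32 = 201.14.
At (249, 377): z = 93.4 + 454.9 + 201.14 = 749.4 m.

749.4 m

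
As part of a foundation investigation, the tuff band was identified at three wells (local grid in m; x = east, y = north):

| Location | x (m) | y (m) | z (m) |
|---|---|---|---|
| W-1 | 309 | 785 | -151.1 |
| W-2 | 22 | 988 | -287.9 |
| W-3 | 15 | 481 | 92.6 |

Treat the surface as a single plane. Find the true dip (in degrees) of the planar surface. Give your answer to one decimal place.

Two edge vectors: W-1→W-2 = (-287, 203, -136.8), W-1→W-3 = (-294, -304, 243.7).
Normal n = (W-1→W-2) × (W-1→W-3) = (7883.9, 110161.1, 146930).
So ∂z/∂x = −n_x/n_z = −0.05366 and ∂z/∂y = −n_y/n_z = −0.74975.
Gradient magnitude |∇z| = √(a² + b²) = √(0.00288 + 0.56213) = 0.75167.
True dip = arctan(0.75167) = 36.9°, dipping toward N (azimuth ≈ 004°).

36.9°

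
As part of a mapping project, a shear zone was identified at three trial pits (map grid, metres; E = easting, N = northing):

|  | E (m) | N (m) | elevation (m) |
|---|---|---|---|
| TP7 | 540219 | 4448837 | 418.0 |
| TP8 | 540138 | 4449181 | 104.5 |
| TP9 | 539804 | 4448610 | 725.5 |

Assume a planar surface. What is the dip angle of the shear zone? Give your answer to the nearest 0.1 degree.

Let the plane be z = a·E + b·N + c.
TP8−TP7: −81a + 344b = −313.5;  TP9−TP7: −415a − 227b = 307.5.
Solving gives a = −0.21481, b = −0.96192.
Gradient magnitude |∇z| = √(a² + b²) = √(0.04614 + 0.92528) = 0.98561.
True dip = arctan(0.98561) = 44.6°, dipping toward NNE (azimuth ≈ 013°).

44.6°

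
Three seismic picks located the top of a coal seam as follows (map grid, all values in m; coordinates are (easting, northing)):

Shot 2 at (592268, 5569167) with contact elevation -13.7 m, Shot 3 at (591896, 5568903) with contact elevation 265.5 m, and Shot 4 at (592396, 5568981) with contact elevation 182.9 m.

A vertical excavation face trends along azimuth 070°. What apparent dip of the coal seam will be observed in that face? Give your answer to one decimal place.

Two edge vectors: Shot 2→Shot 3 = (-372, -264, 279.2), Shot 2→Shot 4 = (128, -186, 196.6).
Normal n = (Shot 2→Shot 3) × (Shot 2→Shot 4) = (28.8, 108872.8, 102984).
So ∂z/∂E = −n_x/n_z = −0.00028 and ∂z/∂N = −n_y/n_z = −1.05718.
Unit vector along 070° is (sin 70°, cos 70°) = (0.9397, 0.3420).
Slope in that direction = a·(0.9397) + b·(0.3420) = −0.36184.
Apparent dip = arctan|0.36184| = 19.9° (true dip is 46.6°, so apparent ≤ true as expected).

19.9°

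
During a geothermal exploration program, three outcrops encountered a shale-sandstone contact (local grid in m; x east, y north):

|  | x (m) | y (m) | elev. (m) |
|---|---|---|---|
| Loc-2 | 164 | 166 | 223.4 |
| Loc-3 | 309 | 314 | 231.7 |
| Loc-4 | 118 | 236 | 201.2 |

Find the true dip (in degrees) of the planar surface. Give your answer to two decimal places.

15.79°

Let the plane be z = a·x + b·y + c.
Loc-3−Loc-2: 145a + 148b = 8.3;  Loc-4−Loc-2: −46a + 70b = −22.2.
Solving gives a = 0.22801, b = −0.16731.
Gradient magnitude |∇z| = √(a² + b²) = √(0.05199 + 0.02799) = 0.28281.
True dip = arctan(0.28281) = 15.79°, dipping toward NW (azimuth ≈ 306°).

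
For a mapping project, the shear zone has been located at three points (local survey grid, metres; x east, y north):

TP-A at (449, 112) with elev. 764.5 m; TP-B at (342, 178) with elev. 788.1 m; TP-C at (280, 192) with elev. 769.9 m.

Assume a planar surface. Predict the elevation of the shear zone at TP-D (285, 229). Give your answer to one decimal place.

Two edge vectors: TP-A→TP-B = (-107, 66, 23.6), TP-A→TP-C = (-169, 80, 5.4).
Normal n = (TP-A→TP-B) × (TP-A→TP-C) = (-1531.6, -3410.6, 2594).
So ∂z/∂x = −n_x/n_z = 0.59044 and ∂z/∂y = −n_y/n_z = 1.31480.
Intercept c from TP-A: 764.5 − 265.11 − 147.26 = 352.13.
At (285, 229): z = 168.3 + 301.1 + 352.13 = 821.5 m.

821.5 m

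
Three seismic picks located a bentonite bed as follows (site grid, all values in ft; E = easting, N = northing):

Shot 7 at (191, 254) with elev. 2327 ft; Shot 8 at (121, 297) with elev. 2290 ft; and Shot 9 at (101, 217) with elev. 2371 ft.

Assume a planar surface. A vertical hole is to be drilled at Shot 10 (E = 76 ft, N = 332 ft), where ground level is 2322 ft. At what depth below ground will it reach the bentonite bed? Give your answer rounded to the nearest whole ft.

Two edge vectors: Shot 7→Shot 8 = (-70, 43, -37), Shot 7→Shot 9 = (-90, -37, 44).
Normal n = (Shot 7→Shot 8) × (Shot 7→Shot 9) = (523, 6410, 6460).
So ∂z/∂E = −n_x/n_z = −0.08096 and ∂z/∂N = −n_y/n_z = −0.99226.
Intercept c from Shot 7: 2327 + 15.46 + 252.03 = 2594.50.
At (76, 332): z_contact = −6.2 − 329.4 + 2594.50 = 2258.9 ft.
Depth below ground = 2322 − 2258.9 = 63 ft.

63 ft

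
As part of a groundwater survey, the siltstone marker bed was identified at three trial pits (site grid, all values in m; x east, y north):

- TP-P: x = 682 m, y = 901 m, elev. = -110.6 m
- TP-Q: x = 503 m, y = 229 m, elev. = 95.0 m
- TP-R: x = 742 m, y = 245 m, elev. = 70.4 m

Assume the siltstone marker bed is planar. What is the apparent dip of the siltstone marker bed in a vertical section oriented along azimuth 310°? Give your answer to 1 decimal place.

Two edge vectors: TP-P→TP-Q = (-179, -672, 205.6), TP-P→TP-R = (60, -656, 181).
Normal n = (TP-P→TP-Q) × (TP-P→TP-R) = (13241.6, 44735, 157744).
So ∂z/∂x = −n_x/n_z = −0.08394 and ∂z/∂y = −n_y/n_z = −0.28359.
Unit vector along 310° is (sin 310°, cos 310°) = (-0.7660, 0.6428).
Slope in that direction = a·(-0.7660) + b·(0.6428) = −0.11799.
Apparent dip = arctan|0.11799| = 6.7° (true dip is 16.5°, so apparent ≤ true as expected).

6.7°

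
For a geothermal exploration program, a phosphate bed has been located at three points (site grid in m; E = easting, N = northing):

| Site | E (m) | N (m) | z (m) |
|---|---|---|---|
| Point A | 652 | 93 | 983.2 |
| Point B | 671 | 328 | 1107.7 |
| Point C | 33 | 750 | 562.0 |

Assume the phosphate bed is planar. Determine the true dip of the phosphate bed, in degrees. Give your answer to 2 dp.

Two edge vectors: Point A→Point B = (19, 235, 124.5), Point A→Point C = (-619, 657, -421.2).
Normal n = (Point A→Point B) × (Point A→Point C) = (-180778.5, -69062.7, 157948).
So ∂z/∂E = −n_x/n_z = 1.14454 and ∂z/∂N = −n_y/n_z = 0.43725.
Gradient magnitude |∇z| = √(a² + b²) = √(1.30998 + 0.19119) = 1.22522.
True dip = arctan(1.22522) = 50.78°, dipping toward WSW (azimuth ≈ 249°).

50.78°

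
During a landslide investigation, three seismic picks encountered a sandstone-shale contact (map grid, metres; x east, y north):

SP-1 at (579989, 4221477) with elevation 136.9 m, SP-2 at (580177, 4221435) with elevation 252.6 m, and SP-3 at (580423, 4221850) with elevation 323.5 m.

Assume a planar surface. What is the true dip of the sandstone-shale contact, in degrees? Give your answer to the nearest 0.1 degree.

Let the plane be z = a·x + b·y + c.
SP-2−SP-1: 188a − 42b = 115.7;  SP-3−SP-1: 434a + 373b = 186.6.
Solving gives a = 0.57716, b = −0.17128.
Gradient magnitude |∇z| = √(a² + b²) = √(0.33311 + 0.02934) = 0.60204.
True dip = arctan(0.60204) = 31.0°, dipping toward WNW (azimuth ≈ 287°).

31.0°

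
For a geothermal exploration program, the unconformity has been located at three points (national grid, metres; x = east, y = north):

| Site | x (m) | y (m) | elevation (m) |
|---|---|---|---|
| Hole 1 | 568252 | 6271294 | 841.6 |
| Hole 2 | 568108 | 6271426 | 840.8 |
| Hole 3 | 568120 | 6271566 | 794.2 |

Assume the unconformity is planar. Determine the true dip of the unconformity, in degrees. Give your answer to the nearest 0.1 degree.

22.6°

Let the plane be z = a·x + b·y + c.
Hole 2−Hole 1: −144a + 132b = −0.8;  Hole 3−Hole 1: −132a + 272b = −47.4.
Solving gives a = −0.27774, b = −0.30905.
Gradient magnitude |∇z| = √(a² + b²) = √(0.07714 + 0.09551) = 0.41551.
True dip = arctan(0.41551) = 22.6°, dipping toward NE (azimuth ≈ 042°).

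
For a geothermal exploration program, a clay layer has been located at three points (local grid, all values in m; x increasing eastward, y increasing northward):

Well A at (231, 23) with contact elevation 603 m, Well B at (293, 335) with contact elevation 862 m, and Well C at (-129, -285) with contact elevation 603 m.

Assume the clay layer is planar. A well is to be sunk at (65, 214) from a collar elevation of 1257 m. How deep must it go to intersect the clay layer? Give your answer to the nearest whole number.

321 m

Let the plane be z = a·x + b·y + c.
Well B−Well A: 62a + 312b = 259;  Well C−Well A: −360a − 308b = 0.
Solving gives a = −0.85570, b = 1.00017.
Then c = 603 − a·231 − b·23 = 777.66.
At (65, 214): z_contact = −55.6 + 214.0 + 777.66 = 936.1 m.
Depth below ground = 1257 − 936.1 = 321 m.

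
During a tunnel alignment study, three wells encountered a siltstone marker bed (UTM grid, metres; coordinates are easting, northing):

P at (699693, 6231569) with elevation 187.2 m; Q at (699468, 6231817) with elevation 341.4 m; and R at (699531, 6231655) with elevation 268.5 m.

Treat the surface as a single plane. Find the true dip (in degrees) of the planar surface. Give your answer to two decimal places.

Two edge vectors: P→Q = (-225, 248, 154.2), P→R = (-162, 86, 81.3).
Normal n = (P→Q) × (P→R) = (6901.2, -6687.9, 20826).
So ∂z/∂easting = −n_x/n_z = −0.33137 and ∂z/∂northing = −n_y/n_z = 0.32113.
Gradient magnitude |∇z| = √(a² + b²) = √(0.10981 + 0.10313) = 0.46145.
True dip = arctan(0.46145) = 24.77°, dipping toward SE (azimuth ≈ 134°).

24.77°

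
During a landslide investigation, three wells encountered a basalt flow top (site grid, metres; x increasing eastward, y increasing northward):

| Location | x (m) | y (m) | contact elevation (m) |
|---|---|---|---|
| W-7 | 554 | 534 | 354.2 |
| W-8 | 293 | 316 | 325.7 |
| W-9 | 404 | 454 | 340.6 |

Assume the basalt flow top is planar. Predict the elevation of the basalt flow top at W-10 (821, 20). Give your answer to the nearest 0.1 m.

Two edge vectors: W-7→W-8 = (-261, -218, -28.5), W-7→W-9 = (-150, -80, -13.6).
Normal n = (W-7→W-8) × (W-7→W-9) = (684.8, 725.4, -11820).
So ∂z/∂x = −n_x/n_z = 0.05794 and ∂z/∂y = −n_y/n_z = 0.06137.
Intercept c from W-7: 354.2 − 32.10 − 32.77 = 289.33.
At (821, 20): z = 47.6 + 1.2 + 289.33 = 338.1 m.

338.1 m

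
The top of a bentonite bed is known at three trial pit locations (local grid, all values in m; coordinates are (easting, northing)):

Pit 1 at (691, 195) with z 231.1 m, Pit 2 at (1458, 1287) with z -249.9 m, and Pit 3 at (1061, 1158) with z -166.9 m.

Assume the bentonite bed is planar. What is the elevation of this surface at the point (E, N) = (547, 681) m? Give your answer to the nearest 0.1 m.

58.5 m

Let the plane be z = a·E + b·N + c.
Pit 2−Pit 1: 767a + 1092b = −481;  Pit 3−Pit 1: 370a + 963b = −398.
Solving gives a = −0.085441, b = −0.380464.
Then c = 231.1 − a·691 − b·195 = 364.33.
At (547, 681): z = −46.7 − 259.1 + 364.33 = 58.5 m.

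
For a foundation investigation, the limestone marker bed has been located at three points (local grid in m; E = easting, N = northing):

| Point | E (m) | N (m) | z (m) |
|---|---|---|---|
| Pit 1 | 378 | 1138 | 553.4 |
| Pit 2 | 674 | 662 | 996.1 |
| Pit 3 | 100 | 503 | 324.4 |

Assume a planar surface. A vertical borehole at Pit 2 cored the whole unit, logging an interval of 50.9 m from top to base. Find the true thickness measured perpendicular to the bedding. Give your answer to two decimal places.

Let the plane be z = a·E + b·N + c.
Pit 2−Pit 1: 296a − 476b = 442.7;  Pit 3−Pit 1: −278a − 635b = −229.
Solving gives a = 1.21802, b = −0.17262.
|∇z| = √(a²+b²) = 1.23019, so dip δ = arctan(1.23019) = 50.89°.
True thickness = vertical thickness × cos δ = 50.9 × cos 50.89° = 32.11 m.

32.11 m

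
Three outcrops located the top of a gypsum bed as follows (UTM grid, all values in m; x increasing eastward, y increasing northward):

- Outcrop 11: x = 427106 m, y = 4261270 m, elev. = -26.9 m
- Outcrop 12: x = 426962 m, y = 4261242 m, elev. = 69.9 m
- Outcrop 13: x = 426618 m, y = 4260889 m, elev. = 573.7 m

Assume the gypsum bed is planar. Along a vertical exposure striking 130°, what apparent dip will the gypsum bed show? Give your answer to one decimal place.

Two edge vectors: Outcrop 11→Outcrop 12 = (-144, -28, 96.8), Outcrop 11→Outcrop 13 = (-488, -381, 600.6).
Normal n = (Outcrop 11→Outcrop 12) × (Outcrop 11→Outcrop 13) = (20064, 39248, 41200).
So ∂z/∂x = −n_x/n_z = −0.48699 and ∂z/∂y = −n_y/n_z = −0.95262.
Unit vector along 130° is (sin 130°, cos 130°) = (0.7660, -0.6428).
Slope in that direction = a·(0.7660) + b·(-0.6428) = 0.23928.
Apparent dip = arctan|0.23928| = 13.5° (true dip is 46.9°, so apparent ≤ true as expected).

13.5°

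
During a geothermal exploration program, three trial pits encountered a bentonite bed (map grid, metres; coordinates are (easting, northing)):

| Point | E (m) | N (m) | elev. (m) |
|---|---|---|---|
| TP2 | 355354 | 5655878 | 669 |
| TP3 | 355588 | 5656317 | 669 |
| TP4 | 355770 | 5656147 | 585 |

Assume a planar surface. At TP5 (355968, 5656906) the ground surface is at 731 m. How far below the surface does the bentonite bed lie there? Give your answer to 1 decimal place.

Let the plane be z = a·E + b·N + c.
TP3−TP2: 234a + 439b = 0;  TP4−TP2: 416a + 269b = −84.
Solving gives a = −0.308126807, b = 0.164240713.
Then c = 669 − a·355354 − b·5655878 = −818762.34.
At (355968, 5656906): z_contact = −109683.28 + 929094.27 − 818762.34 = 648.65 m.
Depth below ground = 731 − 648.65 = 82.4 m.

82.4 m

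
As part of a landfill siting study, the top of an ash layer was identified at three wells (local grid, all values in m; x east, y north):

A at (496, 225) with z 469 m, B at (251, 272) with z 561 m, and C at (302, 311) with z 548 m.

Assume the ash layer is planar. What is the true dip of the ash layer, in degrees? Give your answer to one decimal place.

20.5°

Let the plane be z = a·x + b·y + c.
B−A: −245a + 47b = 92;  C−A: −194a + 86b = 79.
Solving gives a = −0.35132, b = 0.12609.
Gradient magnitude |∇z| = √(a² + b²) = √(0.12343 + 0.01590) = 0.37326.
True dip = arctan(0.37326) = 20.5°, dipping toward ESE (azimuth ≈ 110°).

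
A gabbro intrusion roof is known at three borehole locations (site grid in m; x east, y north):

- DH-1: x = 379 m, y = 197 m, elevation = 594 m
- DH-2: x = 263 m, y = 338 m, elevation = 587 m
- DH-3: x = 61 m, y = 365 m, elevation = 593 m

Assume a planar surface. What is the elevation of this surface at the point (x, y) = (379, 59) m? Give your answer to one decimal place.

Two edge vectors: DH-1→DH-2 = (-116, 141, -7), DH-1→DH-3 = (-318, 168, -1).
Normal n = (DH-1→DH-2) × (DH-1→DH-3) = (1035, 2110, 25350).
So ∂z/∂x = −n_x/n_z = −0.04083 and ∂z/∂y = −n_y/n_z = −0.08323.
Intercept c from DH-1: 594 + 15.47 + 16.40 = 625.87.
At (379, 59): z = −15.5 − 4.9 + 625.87 = 605.5 m.

605.5 m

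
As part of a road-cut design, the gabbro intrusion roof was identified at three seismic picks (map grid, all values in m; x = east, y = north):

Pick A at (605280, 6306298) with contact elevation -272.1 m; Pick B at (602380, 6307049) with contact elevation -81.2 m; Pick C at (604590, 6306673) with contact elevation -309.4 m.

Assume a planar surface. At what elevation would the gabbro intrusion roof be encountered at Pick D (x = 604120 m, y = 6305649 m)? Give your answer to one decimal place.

204.3 m

Let the plane be z = a·x + b·y + c.
Pick B−Pick A: −2900a + 751b = 190.9;  Pick C−Pick A: −690a + 375b = −37.3.
Solving gives a = −0.174948271, b = −0.421371485.
Then c = -272.1 − a·605280 − b·6306298 = 2762914.74.
At (604120, 6305649): z = −105689.7 − 2657020.7 + 2762914.74 = 204.3 m.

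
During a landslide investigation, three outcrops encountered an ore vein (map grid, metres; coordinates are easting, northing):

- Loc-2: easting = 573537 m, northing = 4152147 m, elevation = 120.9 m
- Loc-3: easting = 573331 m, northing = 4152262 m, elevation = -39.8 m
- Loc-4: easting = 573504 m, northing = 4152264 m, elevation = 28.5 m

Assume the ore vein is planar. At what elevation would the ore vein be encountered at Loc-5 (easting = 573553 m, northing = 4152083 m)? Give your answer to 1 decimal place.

Let the plane be z = a·easting + b·northing + c.
Loc-3−Loc-2: −206a + 115b = −160.7;  Loc-4−Loc-2: −33a + 117b = −92.4.
Solving gives a = 0.402614862, b = −0.676185552.
Then c = 120.9 − a·573537 − b·4152147 = 2576828.19.
At (573553, 4152083): z = 230921.0 − 2807578.5 + 2576828.19 = 170.6 m.

170.6 m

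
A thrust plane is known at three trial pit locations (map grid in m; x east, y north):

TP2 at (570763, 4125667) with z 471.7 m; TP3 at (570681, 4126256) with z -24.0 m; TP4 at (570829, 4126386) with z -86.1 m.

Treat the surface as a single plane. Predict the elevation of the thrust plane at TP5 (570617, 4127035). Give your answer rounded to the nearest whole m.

Let the plane be z = a·x + b·y + c.
TP3−TP2: −82a + 589b = −495.7;  TP4−TP2: 66a + 719b = −557.8.
Solving gives a = 0.28481581, b = −0.80194415.
Then c = 471.7 − a·570763 − b·4125667 = 3146463.89.
At (570617, 4127035): z = 162520.7 − 3309651.6 + 3146463.89 = -666.9 m.

-667 m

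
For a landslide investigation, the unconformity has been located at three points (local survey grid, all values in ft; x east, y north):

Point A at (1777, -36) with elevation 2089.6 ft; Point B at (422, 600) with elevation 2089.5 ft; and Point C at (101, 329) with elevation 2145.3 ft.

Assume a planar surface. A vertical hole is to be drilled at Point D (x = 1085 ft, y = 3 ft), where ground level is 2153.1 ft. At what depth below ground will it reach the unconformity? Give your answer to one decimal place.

25.7 ft

Let the plane be z = a·x + b·y + c.
Point B−Point A: −1355a + 636b = −0.1;  Point C−Point A: −1676a + 365b = 55.7.
Solving gives a = −0.062065, b = −0.132388.
Then c = 2089.6 − a·1777 − b·-36 = 2195.12.
At (1085, 3): z_contact = −67.34 − 0.40 + 2195.12 = 2127.39 ft.
Depth below ground = 2153.1 − 2127.39 = 25.7 ft.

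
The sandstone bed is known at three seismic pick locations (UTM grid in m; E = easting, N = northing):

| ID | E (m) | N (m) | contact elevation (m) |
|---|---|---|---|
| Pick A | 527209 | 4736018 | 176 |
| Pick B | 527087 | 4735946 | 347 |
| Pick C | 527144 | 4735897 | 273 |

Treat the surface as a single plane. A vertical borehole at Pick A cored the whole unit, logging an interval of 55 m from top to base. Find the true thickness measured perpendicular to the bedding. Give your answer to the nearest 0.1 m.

32.6 m

Two edge vectors: Pick A→Pick B = (-122, -72, 171), Pick A→Pick C = (-65, -121, 97).
Normal n = (Pick A→Pick B) × (Pick A→Pick C) = (13707, 719, 10082).
So ∂z/∂E = −n_x/n_z = −1.35955 and ∂z/∂N = −n_y/n_z = −0.07132.
|∇z| = √(a²+b²) = 1.36142, so dip δ = arctan(1.36142) = 53.70°.
True thickness = vertical thickness × cos δ = 55 × cos 53.70° = 32.6 m.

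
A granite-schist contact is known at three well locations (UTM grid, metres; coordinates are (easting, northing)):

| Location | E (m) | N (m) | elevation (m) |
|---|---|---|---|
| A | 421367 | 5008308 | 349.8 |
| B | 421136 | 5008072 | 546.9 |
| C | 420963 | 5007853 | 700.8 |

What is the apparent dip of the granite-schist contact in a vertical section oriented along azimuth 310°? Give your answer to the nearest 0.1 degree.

23.8°

Two edge vectors: A→B = (-231, -236, 197.1), A→C = (-404, -455, 351).
Normal n = (A→B) × (A→C) = (6844.5, 1452.6, 9761).
So ∂z/∂E = −n_x/n_z = −0.70121 and ∂z/∂N = −n_y/n_z = −0.14882.
Unit vector along 310° is (sin 310°, cos 310°) = (-0.7660, 0.6428).
Slope in that direction = a·(-0.7660) + b·(0.6428) = 0.44150.
Apparent dip = arctan|0.44150| = 23.8° (true dip is 35.6°, so apparent ≤ true as expected).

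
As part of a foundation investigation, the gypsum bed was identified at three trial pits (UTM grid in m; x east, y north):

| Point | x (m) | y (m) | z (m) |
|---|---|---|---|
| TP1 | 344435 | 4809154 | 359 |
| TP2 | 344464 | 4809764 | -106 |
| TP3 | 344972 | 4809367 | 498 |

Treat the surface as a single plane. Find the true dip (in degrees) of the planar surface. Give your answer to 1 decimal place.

44.3°

Two edge vectors: TP1→TP2 = (29, 610, -465), TP1→TP3 = (537, 213, 139).
Normal n = (TP1→TP2) × (TP1→TP3) = (183835, -253736, -321393).
So ∂z/∂x = −n_x/n_z = 0.57199 and ∂z/∂y = −n_y/n_z = −0.78949.
Gradient magnitude |∇z| = √(a² + b²) = √(0.32718 + 0.62329) = 0.97492.
True dip = arctan(0.97492) = 44.3°, dipping toward NW (azimuth ≈ 324°).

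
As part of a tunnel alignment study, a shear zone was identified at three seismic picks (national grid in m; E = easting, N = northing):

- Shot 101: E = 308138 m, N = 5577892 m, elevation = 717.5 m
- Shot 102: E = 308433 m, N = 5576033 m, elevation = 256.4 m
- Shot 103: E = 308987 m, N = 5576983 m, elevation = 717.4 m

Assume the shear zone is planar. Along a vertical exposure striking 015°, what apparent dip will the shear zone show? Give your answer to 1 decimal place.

Let the plane be z = a·E + b·N + c.
Shot 102−Shot 101: 295a − 1859b = −461.1;  Shot 103−Shot 101: 849a − 909b = −0.1.
Solving gives a = 0.31978, b = 0.29878.
Unit vector along 015° is (sin 15°, cos 15°) = (0.2588, 0.9659).
Slope in that direction = a·(0.2588) + b·(0.9659) = 0.37137.
Apparent dip = arctan|0.37137| = 20.4° (true dip is 23.6°, so apparent ≤ true as expected).

20.4°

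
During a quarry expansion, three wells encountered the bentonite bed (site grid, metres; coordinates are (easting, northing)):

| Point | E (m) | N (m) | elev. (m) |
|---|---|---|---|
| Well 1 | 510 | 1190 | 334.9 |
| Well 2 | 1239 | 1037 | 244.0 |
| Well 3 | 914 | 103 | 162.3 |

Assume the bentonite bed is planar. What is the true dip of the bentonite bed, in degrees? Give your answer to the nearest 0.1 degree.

8.9°

Let the plane be z = a·E + b·N + c.
Well 2−Well 1: 729a − 153b = −90.9;  Well 3−Well 1: 404a − 1087b = −172.6.
Solving gives a = −0.09910, b = 0.12196.
Gradient magnitude |∇z| = √(a² + b²) = √(0.00982 + 0.01487) = 0.15714.
True dip = arctan(0.15714) = 8.9°, dipping toward SE (azimuth ≈ 141°).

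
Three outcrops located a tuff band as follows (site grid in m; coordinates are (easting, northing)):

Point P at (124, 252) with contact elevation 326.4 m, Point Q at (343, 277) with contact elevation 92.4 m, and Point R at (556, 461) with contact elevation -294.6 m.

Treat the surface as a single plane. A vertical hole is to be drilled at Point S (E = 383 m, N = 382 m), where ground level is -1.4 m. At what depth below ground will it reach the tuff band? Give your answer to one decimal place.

Let the plane be z = a·E + b·N + c.
Point Q−Point P: 219a + 25b = −234;  Point R−Point P: 432a + 209b = −621.
Solving gives a = −0.95453, b = −0.99828.
Then c = 326.4 − a·124 − b·252 = 696.33.
At (383, 382): z_contact = −365.59 − 381.34 + 696.33 = -50.60 m.
Depth below ground = -1.4 − (-50.60) = 49.2 m.

49.2 m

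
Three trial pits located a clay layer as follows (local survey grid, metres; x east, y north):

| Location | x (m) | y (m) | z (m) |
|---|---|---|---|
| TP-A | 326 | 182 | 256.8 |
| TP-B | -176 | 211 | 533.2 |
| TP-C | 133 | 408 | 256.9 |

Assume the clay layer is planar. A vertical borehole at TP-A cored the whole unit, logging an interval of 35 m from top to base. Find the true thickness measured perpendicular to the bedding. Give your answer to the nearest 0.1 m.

Let the plane be z = a·x + b·y + c.
TP-B−TP-A: −502a + 29b = 276.4;  TP-C−TP-A: −193a + 226b = 0.1.
Solving gives a = −0.57914, b = −0.49414.
|∇z| = √(a²+b²) = 0.76130, so dip δ = arctan(0.76130) = 37.28°.
True thickness = vertical thickness × cos δ = 35 × cos 37.28° = 27.8 m.

27.8 m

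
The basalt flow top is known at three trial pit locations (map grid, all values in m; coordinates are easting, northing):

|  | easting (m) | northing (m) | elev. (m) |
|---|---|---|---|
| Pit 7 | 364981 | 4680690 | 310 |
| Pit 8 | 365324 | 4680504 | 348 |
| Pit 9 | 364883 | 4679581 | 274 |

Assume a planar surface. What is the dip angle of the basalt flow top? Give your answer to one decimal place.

Let the plane be z = a·easting + b·northing + c.
Pit 8−Pit 7: 343a − 186b = 38;  Pit 9−Pit 7: −98a − 1109b = −36.
Solving gives a = 0.12252, b = 0.02163.
Gradient magnitude |∇z| = √(a² + b²) = √(0.01501 + 0.00047) = 0.12441.
True dip = arctan(0.12441) = 7.1°, dipping toward W (azimuth ≈ 260°).

7.1°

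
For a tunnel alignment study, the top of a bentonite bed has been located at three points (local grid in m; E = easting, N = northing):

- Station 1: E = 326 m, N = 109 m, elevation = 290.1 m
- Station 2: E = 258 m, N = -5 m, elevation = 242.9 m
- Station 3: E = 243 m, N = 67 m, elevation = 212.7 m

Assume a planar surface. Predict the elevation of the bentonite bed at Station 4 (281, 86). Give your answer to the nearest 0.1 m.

248.2 m

Let the plane be z = a·E + b·N + c.
Station 2−Station 1: −68a − 114b = −47.2;  Station 3−Station 1: −83a − 42b = −77.4.
Solving gives a = 1.03560, b = −0.20369.
Then c = 290.1 − a·326 − b·109 = −25.30.
At (281, 86): z = 291.0 − 17.5 − 25.30 = 248.2 m.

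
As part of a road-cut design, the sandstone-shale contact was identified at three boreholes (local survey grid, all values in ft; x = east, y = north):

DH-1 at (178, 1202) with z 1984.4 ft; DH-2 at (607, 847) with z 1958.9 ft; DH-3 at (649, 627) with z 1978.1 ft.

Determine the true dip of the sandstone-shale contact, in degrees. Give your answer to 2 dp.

11.05°

Let the plane be z = a·x + b·y + c.
DH-2−DH-1: 429a − 355b = −25.5;  DH-3−DH-1: 471a − 575b = −6.3.
Solving gives a = −0.15636, b = −0.11712.
Gradient magnitude |∇z| = √(a² + b²) = √(0.02445 + 0.01372) = 0.19536.
True dip = arctan(0.19536) = 11.05°, dipping toward NE (azimuth ≈ 053°).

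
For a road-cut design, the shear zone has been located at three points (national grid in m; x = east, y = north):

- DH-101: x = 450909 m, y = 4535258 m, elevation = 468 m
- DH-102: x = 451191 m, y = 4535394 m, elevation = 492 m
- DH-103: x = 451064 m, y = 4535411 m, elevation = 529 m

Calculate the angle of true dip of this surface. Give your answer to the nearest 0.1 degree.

32.9°

Two edge vectors: DH-101→DH-102 = (282, 136, 24), DH-101→DH-103 = (155, 153, 61).
Normal n = (DH-101→DH-102) × (DH-101→DH-103) = (4624, -13482, 22066).
So ∂z/∂x = −n_x/n_z = −0.20955 and ∂z/∂y = −n_y/n_z = 0.61099.
Gradient magnitude |∇z| = √(a² + b²) = √(0.04391 + 0.37330) = 0.64592.
True dip = arctan(0.64592) = 32.9°, dipping toward SSE (azimuth ≈ 161°).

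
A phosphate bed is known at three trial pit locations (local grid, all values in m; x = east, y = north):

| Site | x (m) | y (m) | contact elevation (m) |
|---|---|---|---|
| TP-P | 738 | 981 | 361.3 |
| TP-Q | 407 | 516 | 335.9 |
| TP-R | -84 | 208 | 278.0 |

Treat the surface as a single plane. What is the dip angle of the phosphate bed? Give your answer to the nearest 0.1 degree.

9.1°

Let the plane be z = a·x + b·y + c.
TP-Q−TP-P: −331a − 465b = −25.4;  TP-R−TP-P: −822a − 773b = −83.3.
Solving gives a = 0.15115, b = −0.05297.
Gradient magnitude |∇z| = √(a² + b²) = √(0.02285 + 0.00281) = 0.16016.
True dip = arctan(0.16016) = 9.1°, dipping toward WNW (azimuth ≈ 289°).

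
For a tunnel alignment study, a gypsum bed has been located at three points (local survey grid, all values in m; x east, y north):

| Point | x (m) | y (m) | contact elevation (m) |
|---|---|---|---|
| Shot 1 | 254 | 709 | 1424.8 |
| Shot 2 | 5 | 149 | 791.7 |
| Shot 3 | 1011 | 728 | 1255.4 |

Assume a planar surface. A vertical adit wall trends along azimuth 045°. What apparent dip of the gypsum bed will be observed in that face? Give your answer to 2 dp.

34.96°

Let the plane be z = a·x + b·y + c.
Shot 2−Shot 1: −249a − 560b = −633.1;  Shot 3−Shot 1: 757a + 19b = −169.4.
Solving gives a = −0.25500, b = 1.24392.
Unit vector along 045° is (sin 45°, cos 45°) = (0.7071, 0.7071).
Slope in that direction = a·(0.7071) + b·(0.7071) = 0.69927.
Apparent dip = arctan|0.69927| = 34.96° (true dip is 51.8°, so apparent ≤ true as expected).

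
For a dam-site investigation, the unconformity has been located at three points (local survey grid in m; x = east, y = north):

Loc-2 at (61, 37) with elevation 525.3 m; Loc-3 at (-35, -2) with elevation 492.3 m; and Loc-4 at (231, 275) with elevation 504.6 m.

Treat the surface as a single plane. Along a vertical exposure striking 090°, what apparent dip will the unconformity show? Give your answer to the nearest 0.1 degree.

Two edge vectors: Loc-2→Loc-3 = (-96, -39, -33), Loc-2→Loc-4 = (170, 238, -20.7).
Normal n = (Loc-2→Loc-3) × (Loc-2→Loc-4) = (8661.3, -7597.2, -16218).
So ∂z/∂x = −n_x/n_z = 0.53405 and ∂z/∂y = −n_y/n_z = −0.46844.
Unit vector along 090° is (sin 90°, cos 90°) = (1.0000, 0.0000).
Slope in that direction = a·(1.0000) + b·(0.0000) = 0.53405.
Apparent dip = arctan|0.53405| = 28.1° (true dip is 35.4°, so apparent ≤ true as expected).

28.1°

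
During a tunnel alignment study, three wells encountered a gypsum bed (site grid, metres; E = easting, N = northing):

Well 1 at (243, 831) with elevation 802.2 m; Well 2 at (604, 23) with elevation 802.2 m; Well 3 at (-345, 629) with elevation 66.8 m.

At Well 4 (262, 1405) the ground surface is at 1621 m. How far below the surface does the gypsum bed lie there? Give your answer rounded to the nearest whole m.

Two edge vectors: Well 1→Well 2 = (361, -808, 0), Well 1→Well 3 = (-588, -202, -735.4).
Normal n = (Well 1→Well 2) × (Well 1→Well 3) = (594203.2, 265479.4, -548026).
So ∂z/∂E = −n_x/n_z = 1.08426 and ∂z/∂N = −n_y/n_z = 0.48443.
Intercept c from Well 1: 802.2 − 263.48 − 402.56 = 136.16.
At (262, 1405): z_contact = 284.1 + 680.6 + 136.16 = 1100.9 m.
Depth below ground = 1621 − 1100.9 = 520 m.

520 m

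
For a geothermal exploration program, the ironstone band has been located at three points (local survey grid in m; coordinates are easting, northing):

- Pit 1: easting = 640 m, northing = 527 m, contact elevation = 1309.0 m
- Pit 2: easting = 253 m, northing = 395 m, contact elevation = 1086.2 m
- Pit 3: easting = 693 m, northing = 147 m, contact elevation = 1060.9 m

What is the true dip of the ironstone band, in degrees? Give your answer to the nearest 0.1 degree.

37.8°

Two edge vectors: Pit 1→Pit 2 = (-387, -132, -222.8), Pit 1→Pit 3 = (53, -380, -248.1).
Normal n = (Pit 1→Pit 2) × (Pit 1→Pit 3) = (-51914.8, -107823.1, 154056).
So ∂z/∂easting = −n_x/n_z = 0.33699 and ∂z/∂northing = −n_y/n_z = 0.69990.
Gradient magnitude |∇z| = √(a² + b²) = √(0.11356 + 0.48985) = 0.77680.
True dip = arctan(0.77680) = 37.8°, dipping toward SSW (azimuth ≈ 206°).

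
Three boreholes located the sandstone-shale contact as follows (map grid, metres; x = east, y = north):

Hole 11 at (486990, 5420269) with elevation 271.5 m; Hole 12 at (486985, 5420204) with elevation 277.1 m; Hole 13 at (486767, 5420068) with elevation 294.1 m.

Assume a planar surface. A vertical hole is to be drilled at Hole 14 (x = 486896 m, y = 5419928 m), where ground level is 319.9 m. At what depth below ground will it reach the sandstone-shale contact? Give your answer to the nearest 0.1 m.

Two edge vectors: Hole 11→Hole 12 = (-5, -65, 5.6), Hole 11→Hole 13 = (-223, -201, 22.6).
Normal n = (Hole 11→Hole 12) × (Hole 11→Hole 13) = (-343.4, -1135.8, -13490).
So ∂z/∂x = −n_x/n_z = −0.025455893 and ∂z/∂y = −n_y/n_z = −0.084195701.
Intercept c from Hole 11: 271.5 + 12396.77 + 456363.35 = 469031.61.
At (486896, 5419928): z_contact = −12394.37 − 456334.63 + 469031.61 = 302.60 m.
Depth below ground = 319.9 − 302.60 = 17.3 m.

17.3 m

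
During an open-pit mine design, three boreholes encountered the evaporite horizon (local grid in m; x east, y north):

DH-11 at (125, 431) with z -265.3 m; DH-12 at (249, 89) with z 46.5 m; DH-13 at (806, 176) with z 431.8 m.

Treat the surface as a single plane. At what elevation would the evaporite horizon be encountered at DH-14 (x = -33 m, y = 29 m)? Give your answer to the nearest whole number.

Let the plane be z = a·x + b·y + c.
DH-12−DH-11: 124a − 342b = 311.8;  DH-13−DH-11: 681a − 255b = 697.1.
Solving gives a = 0.78944, b = −0.62547.
Then c = -265.3 − a·125 − b·431 = −94.40.
At (-33, 29): z = −26.1 − 18.1 − 94.40 = -138.6 m.

-139 m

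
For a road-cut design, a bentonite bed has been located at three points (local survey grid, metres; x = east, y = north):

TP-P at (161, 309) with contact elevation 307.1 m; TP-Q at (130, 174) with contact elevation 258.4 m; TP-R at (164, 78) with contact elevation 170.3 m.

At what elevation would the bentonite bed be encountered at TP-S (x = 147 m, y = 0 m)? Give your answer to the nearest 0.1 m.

141.3 m

Let the plane be z = a·x + b·y + c.
TP-Q−TP-P: −31a − 135b = −48.7;  TP-R−TP-P: 3a − 231b = −136.8.
Solving gives a = −0.95404, b = 0.57982.
Then c = 307.1 − a·161 − b·309 = 281.54.
At (147, 0): z = −140.2 + 0.0 + 281.54 = 141.3 m.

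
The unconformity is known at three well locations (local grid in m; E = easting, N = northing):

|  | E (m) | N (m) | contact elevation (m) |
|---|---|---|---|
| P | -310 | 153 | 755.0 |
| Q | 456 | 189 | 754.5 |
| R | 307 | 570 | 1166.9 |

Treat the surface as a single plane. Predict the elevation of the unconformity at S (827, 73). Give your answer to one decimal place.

Let the plane be z = a·E + b·N + c.
Q−P: 766a + 36b = −0.5;  R−P: 617a + 417b = 411.9.
Solving gives a = −0.05059, b = 1.06263.
Then c = 755 − a·-310 − b·153 = 576.73.
At (827, 73): z = −41.8 + 77.6 + 576.73 = 612.5 m.

612.5 m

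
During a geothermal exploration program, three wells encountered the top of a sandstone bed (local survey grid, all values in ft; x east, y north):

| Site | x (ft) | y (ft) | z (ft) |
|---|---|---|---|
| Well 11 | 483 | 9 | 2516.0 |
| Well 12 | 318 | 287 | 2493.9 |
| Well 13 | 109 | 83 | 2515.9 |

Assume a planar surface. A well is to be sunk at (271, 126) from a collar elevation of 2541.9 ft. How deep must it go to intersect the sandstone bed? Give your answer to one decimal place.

32.7 ft

Let the plane be z = a·x + b·y + c.
Well 12−Well 11: −165a + 278b = −22.1;  Well 13−Well 11: −374a + 74b = −0.1.
Solving gives a = −0.01752, b = −0.08989.
Then c = 2516 − a·483 − b·9 = 2525.27.
At (271, 126): z_contact = −4.75 − 11.33 + 2525.27 = 2509.20 ft.
Depth below ground = 2541.9 − 2509.20 = 32.7 ft.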